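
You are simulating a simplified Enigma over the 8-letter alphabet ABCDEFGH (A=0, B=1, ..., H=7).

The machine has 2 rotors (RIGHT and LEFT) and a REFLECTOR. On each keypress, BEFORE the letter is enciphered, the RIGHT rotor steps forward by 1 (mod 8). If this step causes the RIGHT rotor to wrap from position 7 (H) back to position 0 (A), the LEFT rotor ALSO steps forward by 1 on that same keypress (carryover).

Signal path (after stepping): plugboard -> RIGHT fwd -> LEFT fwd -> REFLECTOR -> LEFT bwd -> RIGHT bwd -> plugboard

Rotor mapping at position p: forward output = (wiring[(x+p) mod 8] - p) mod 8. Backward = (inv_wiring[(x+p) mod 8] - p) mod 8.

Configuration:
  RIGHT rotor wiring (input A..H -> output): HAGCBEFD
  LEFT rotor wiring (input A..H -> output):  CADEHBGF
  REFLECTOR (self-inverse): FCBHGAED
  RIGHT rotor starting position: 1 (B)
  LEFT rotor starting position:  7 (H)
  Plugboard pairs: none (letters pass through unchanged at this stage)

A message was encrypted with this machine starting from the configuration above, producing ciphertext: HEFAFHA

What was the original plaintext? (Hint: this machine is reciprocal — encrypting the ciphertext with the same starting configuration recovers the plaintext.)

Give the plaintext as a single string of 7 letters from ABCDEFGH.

Char 1 ('H'): step: R->2, L=7; H->plug->H->R->G->L->C->refl->B->L'->C->R'->D->plug->D
Char 2 ('E'): step: R->3, L=7; E->plug->E->R->A->L->G->refl->E->L'->D->R'->H->plug->H
Char 3 ('F'): step: R->4, L=7; F->plug->F->R->E->L->F->refl->A->L'->F->R'->A->plug->A
Char 4 ('A'): step: R->5, L=7; A->plug->A->R->H->L->H->refl->D->L'->B->R'->F->plug->F
Char 5 ('F'): step: R->6, L=7; F->plug->F->R->E->L->F->refl->A->L'->F->R'->B->plug->B
Char 6 ('H'): step: R->7, L=7; H->plug->H->R->G->L->C->refl->B->L'->C->R'->F->plug->F
Char 7 ('A'): step: R->0, L->0 (L advanced); A->plug->A->R->H->L->F->refl->A->L'->B->R'->E->plug->E

Answer: DHAFBFE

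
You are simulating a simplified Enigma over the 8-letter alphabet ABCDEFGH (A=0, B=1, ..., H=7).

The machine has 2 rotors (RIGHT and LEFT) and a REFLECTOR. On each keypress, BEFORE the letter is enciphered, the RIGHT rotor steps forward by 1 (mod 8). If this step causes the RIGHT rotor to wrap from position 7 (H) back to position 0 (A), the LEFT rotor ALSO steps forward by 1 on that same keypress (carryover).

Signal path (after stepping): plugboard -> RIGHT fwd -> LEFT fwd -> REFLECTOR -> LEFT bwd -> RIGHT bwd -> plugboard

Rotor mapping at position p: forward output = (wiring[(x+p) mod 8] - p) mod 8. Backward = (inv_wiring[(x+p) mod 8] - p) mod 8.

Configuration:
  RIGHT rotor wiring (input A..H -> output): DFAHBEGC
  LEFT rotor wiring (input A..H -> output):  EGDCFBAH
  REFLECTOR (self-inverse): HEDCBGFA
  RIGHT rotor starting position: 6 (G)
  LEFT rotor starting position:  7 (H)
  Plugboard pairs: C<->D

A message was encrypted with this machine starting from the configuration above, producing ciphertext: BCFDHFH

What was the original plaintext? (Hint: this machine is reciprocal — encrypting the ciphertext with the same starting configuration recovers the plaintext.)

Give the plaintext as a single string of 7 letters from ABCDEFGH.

Answer: DGCAFGB

Derivation:
Char 1 ('B'): step: R->7, L=7; B->plug->B->R->E->L->D->refl->C->L'->G->R'->C->plug->D
Char 2 ('C'): step: R->0, L->0 (L advanced); C->plug->D->R->H->L->H->refl->A->L'->G->R'->G->plug->G
Char 3 ('F'): step: R->1, L=0; F->plug->F->R->F->L->B->refl->E->L'->A->R'->D->plug->C
Char 4 ('D'): step: R->2, L=0; D->plug->C->R->H->L->H->refl->A->L'->G->R'->A->plug->A
Char 5 ('H'): step: R->3, L=0; H->plug->H->R->F->L->B->refl->E->L'->A->R'->F->plug->F
Char 6 ('F'): step: R->4, L=0; F->plug->F->R->B->L->G->refl->F->L'->E->R'->G->plug->G
Char 7 ('H'): step: R->5, L=0; H->plug->H->R->E->L->F->refl->G->L'->B->R'->B->plug->B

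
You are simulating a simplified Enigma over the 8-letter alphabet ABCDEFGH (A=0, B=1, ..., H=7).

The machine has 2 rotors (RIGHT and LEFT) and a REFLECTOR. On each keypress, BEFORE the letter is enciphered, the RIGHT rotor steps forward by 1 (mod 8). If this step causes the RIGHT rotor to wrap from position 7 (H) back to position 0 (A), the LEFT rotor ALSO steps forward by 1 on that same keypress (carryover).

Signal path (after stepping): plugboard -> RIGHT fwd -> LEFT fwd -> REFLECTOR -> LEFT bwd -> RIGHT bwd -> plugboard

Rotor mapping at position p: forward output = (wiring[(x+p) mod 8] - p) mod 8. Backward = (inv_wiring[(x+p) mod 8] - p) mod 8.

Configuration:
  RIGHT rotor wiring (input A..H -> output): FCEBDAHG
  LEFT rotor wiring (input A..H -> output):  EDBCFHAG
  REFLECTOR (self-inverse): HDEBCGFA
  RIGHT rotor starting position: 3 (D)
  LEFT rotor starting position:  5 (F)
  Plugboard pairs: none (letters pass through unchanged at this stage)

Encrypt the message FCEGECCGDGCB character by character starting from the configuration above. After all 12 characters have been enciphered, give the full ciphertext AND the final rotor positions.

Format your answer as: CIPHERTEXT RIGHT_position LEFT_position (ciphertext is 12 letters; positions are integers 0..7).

Answer: BBDEBGDDCFDG 7 6

Derivation:
Char 1 ('F'): step: R->4, L=5; F->plug->F->R->G->L->F->refl->G->L'->E->R'->B->plug->B
Char 2 ('C'): step: R->5, L=5; C->plug->C->R->B->L->D->refl->B->L'->C->R'->B->plug->B
Char 3 ('E'): step: R->6, L=5; E->plug->E->R->G->L->F->refl->G->L'->E->R'->D->plug->D
Char 4 ('G'): step: R->7, L=5; G->plug->G->R->B->L->D->refl->B->L'->C->R'->E->plug->E
Char 5 ('E'): step: R->0, L->6 (L advanced); E->plug->E->R->D->L->F->refl->G->L'->C->R'->B->plug->B
Char 6 ('C'): step: R->1, L=6; C->plug->C->R->A->L->C->refl->E->L'->F->R'->G->plug->G
Char 7 ('C'): step: R->2, L=6; C->plug->C->R->B->L->A->refl->H->L'->G->R'->D->plug->D
Char 8 ('G'): step: R->3, L=6; G->plug->G->R->H->L->B->refl->D->L'->E->R'->D->plug->D
Char 9 ('D'): step: R->4, L=6; D->plug->D->R->C->L->G->refl->F->L'->D->R'->C->plug->C
Char 10 ('G'): step: R->5, L=6; G->plug->G->R->E->L->D->refl->B->L'->H->R'->F->plug->F
Char 11 ('C'): step: R->6, L=6; C->plug->C->R->H->L->B->refl->D->L'->E->R'->D->plug->D
Char 12 ('B'): step: R->7, L=6; B->plug->B->R->G->L->H->refl->A->L'->B->R'->G->plug->G
Final: ciphertext=BBDEBGDDCFDG, RIGHT=7, LEFT=6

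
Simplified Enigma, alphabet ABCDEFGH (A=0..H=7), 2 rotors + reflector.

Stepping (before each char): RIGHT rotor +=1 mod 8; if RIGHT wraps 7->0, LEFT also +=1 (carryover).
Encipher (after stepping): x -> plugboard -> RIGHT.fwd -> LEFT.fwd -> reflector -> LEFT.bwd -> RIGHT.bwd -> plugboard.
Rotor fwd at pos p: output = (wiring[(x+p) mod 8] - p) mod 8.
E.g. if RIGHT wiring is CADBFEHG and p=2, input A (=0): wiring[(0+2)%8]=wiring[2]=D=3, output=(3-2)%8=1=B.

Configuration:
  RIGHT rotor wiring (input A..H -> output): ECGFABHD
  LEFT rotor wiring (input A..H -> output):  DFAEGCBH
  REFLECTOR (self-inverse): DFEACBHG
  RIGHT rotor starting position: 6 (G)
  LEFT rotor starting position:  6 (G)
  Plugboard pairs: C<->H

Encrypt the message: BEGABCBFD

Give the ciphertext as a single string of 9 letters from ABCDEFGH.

Answer: HHBBADEAF

Derivation:
Char 1 ('B'): step: R->7, L=6; B->plug->B->R->F->L->G->refl->H->L'->D->R'->C->plug->H
Char 2 ('E'): step: R->0, L->7 (L advanced); E->plug->E->R->A->L->A->refl->D->L'->G->R'->C->plug->H
Char 3 ('G'): step: R->1, L=7; G->plug->G->R->C->L->G->refl->H->L'->F->R'->B->plug->B
Char 4 ('A'): step: R->2, L=7; A->plug->A->R->E->L->F->refl->B->L'->D->R'->B->plug->B
Char 5 ('B'): step: R->3, L=7; B->plug->B->R->F->L->H->refl->G->L'->C->R'->A->plug->A
Char 6 ('C'): step: R->4, L=7; C->plug->H->R->B->L->E->refl->C->L'->H->R'->D->plug->D
Char 7 ('B'): step: R->5, L=7; B->plug->B->R->C->L->G->refl->H->L'->F->R'->E->plug->E
Char 8 ('F'): step: R->6, L=7; F->plug->F->R->H->L->C->refl->E->L'->B->R'->A->plug->A
Char 9 ('D'): step: R->7, L=7; D->plug->D->R->H->L->C->refl->E->L'->B->R'->F->plug->F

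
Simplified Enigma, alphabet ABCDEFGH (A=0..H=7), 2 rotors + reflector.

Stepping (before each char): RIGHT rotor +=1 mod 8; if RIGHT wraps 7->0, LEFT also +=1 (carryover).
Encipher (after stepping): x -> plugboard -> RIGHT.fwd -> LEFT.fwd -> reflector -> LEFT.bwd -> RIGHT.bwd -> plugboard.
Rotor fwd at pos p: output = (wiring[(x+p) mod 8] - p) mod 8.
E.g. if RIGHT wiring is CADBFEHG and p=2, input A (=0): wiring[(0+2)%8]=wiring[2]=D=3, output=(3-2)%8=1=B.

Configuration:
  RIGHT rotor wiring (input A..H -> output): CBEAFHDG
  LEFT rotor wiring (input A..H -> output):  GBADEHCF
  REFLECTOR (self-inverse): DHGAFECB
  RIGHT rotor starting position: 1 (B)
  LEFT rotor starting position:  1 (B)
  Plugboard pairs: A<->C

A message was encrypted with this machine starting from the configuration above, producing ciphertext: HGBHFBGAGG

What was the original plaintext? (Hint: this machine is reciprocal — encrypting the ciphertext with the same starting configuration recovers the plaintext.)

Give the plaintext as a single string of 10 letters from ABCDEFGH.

Answer: BFGGAGHHCE

Derivation:
Char 1 ('H'): step: R->2, L=1; H->plug->H->R->H->L->F->refl->E->L'->G->R'->B->plug->B
Char 2 ('G'): step: R->3, L=1; G->plug->G->R->G->L->E->refl->F->L'->H->R'->F->plug->F
Char 3 ('B'): step: R->4, L=1; B->plug->B->R->D->L->D->refl->A->L'->A->R'->G->plug->G
Char 4 ('H'): step: R->5, L=1; H->plug->H->R->A->L->A->refl->D->L'->D->R'->G->plug->G
Char 5 ('F'): step: R->6, L=1; F->plug->F->R->C->L->C->refl->G->L'->E->R'->C->plug->A
Char 6 ('B'): step: R->7, L=1; B->plug->B->R->D->L->D->refl->A->L'->A->R'->G->plug->G
Char 7 ('G'): step: R->0, L->2 (L advanced); G->plug->G->R->D->L->F->refl->E->L'->G->R'->H->plug->H
Char 8 ('A'): step: R->1, L=2; A->plug->C->R->H->L->H->refl->B->L'->B->R'->H->plug->H
Char 9 ('G'): step: R->2, L=2; G->plug->G->R->A->L->G->refl->C->L'->C->R'->A->plug->C
Char 10 ('G'): step: R->3, L=2; G->plug->G->R->G->L->E->refl->F->L'->D->R'->E->plug->E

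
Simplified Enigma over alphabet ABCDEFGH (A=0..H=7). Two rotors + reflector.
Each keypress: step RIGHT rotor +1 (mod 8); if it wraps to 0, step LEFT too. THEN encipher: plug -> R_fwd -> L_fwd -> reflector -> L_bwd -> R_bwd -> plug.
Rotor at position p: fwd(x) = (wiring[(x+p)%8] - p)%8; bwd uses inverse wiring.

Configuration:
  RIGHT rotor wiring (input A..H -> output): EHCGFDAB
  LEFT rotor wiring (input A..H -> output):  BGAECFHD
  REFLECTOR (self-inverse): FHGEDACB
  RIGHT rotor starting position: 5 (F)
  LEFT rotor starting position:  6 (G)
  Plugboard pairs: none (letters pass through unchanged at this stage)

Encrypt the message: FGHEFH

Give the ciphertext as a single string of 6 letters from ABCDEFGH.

Answer: GBDHBG

Derivation:
Char 1 ('F'): step: R->6, L=6; F->plug->F->R->A->L->B->refl->H->L'->H->R'->G->plug->G
Char 2 ('G'): step: R->7, L=6; G->plug->G->R->E->L->C->refl->G->L'->F->R'->B->plug->B
Char 3 ('H'): step: R->0, L->7 (L advanced); H->plug->H->R->B->L->C->refl->G->L'->G->R'->D->plug->D
Char 4 ('E'): step: R->1, L=7; E->plug->E->R->C->L->H->refl->B->L'->D->R'->H->plug->H
Char 5 ('F'): step: R->2, L=7; F->plug->F->R->H->L->A->refl->F->L'->E->R'->B->plug->B
Char 6 ('H'): step: R->3, L=7; H->plug->H->R->H->L->A->refl->F->L'->E->R'->G->plug->G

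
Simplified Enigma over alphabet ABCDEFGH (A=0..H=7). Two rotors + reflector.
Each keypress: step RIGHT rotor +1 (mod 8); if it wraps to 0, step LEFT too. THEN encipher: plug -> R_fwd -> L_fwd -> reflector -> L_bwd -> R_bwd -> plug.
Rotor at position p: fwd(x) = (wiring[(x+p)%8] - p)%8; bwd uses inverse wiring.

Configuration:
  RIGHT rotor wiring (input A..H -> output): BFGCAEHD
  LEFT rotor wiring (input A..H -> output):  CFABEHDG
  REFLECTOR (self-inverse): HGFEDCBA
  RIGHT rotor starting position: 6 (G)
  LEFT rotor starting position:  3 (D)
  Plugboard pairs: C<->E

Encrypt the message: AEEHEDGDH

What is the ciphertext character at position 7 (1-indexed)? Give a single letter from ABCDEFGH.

Char 1 ('A'): step: R->7, L=3; A->plug->A->R->E->L->D->refl->E->L'->C->R'->B->plug->B
Char 2 ('E'): step: R->0, L->4 (L advanced); E->plug->C->R->G->L->E->refl->D->L'->B->R'->A->plug->A
Char 3 ('E'): step: R->1, L=4; E->plug->C->R->B->L->D->refl->E->L'->G->R'->F->plug->F
Char 4 ('H'): step: R->2, L=4; H->plug->H->R->D->L->C->refl->F->L'->H->R'->G->plug->G
Char 5 ('E'): step: R->3, L=4; E->plug->C->R->B->L->D->refl->E->L'->G->R'->F->plug->F
Char 6 ('D'): step: R->4, L=4; D->plug->D->R->H->L->F->refl->C->L'->D->R'->C->plug->E
Char 7 ('G'): step: R->5, L=4; G->plug->G->R->F->L->B->refl->G->L'->E->R'->D->plug->D

D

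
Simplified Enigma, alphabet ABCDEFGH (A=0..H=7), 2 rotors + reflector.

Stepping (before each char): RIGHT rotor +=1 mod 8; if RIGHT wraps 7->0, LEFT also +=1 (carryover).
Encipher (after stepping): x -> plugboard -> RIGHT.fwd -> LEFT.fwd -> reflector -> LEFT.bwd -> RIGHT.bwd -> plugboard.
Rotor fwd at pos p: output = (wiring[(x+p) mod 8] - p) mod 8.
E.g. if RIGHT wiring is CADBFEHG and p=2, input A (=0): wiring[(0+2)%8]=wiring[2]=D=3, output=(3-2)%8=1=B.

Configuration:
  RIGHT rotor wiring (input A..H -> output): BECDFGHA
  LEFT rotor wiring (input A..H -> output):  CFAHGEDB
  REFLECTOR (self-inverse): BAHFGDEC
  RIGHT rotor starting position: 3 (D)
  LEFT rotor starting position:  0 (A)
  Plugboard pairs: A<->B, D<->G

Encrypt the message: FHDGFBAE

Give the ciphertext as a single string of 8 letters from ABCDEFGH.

Char 1 ('F'): step: R->4, L=0; F->plug->F->R->A->L->C->refl->H->L'->D->R'->C->plug->C
Char 2 ('H'): step: R->5, L=0; H->plug->H->R->A->L->C->refl->H->L'->D->R'->C->plug->C
Char 3 ('D'): step: R->6, L=0; D->plug->G->R->H->L->B->refl->A->L'->C->R'->B->plug->A
Char 4 ('G'): step: R->7, L=0; G->plug->D->R->D->L->H->refl->C->L'->A->R'->H->plug->H
Char 5 ('F'): step: R->0, L->1 (L advanced); F->plug->F->R->G->L->A->refl->B->L'->H->R'->G->plug->D
Char 6 ('B'): step: R->1, L=1; B->plug->A->R->D->L->F->refl->D->L'->E->R'->D->plug->G
Char 7 ('A'): step: R->2, L=1; A->plug->B->R->B->L->H->refl->C->L'->F->R'->E->plug->E
Char 8 ('E'): step: R->3, L=1; E->plug->E->R->F->L->C->refl->H->L'->B->R'->G->plug->D

Answer: CCAHDGED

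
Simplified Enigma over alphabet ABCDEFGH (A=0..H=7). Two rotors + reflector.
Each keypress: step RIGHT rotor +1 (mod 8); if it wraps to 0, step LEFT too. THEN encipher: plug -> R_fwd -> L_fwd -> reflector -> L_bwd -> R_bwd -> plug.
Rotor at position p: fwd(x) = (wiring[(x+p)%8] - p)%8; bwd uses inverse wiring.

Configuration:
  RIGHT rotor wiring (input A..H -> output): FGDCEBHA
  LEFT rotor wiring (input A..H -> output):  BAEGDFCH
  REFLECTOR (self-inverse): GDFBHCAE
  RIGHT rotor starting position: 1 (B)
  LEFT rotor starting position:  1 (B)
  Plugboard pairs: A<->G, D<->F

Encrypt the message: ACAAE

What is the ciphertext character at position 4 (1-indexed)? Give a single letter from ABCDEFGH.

Char 1 ('A'): step: R->2, L=1; A->plug->G->R->D->L->C->refl->F->L'->C->R'->C->plug->C
Char 2 ('C'): step: R->3, L=1; C->plug->C->R->G->L->G->refl->A->L'->H->R'->A->plug->G
Char 3 ('A'): step: R->4, L=1; A->plug->G->R->H->L->A->refl->G->L'->G->R'->H->plug->H
Char 4 ('A'): step: R->5, L=1; A->plug->G->R->F->L->B->refl->D->L'->B->R'->E->plug->E

E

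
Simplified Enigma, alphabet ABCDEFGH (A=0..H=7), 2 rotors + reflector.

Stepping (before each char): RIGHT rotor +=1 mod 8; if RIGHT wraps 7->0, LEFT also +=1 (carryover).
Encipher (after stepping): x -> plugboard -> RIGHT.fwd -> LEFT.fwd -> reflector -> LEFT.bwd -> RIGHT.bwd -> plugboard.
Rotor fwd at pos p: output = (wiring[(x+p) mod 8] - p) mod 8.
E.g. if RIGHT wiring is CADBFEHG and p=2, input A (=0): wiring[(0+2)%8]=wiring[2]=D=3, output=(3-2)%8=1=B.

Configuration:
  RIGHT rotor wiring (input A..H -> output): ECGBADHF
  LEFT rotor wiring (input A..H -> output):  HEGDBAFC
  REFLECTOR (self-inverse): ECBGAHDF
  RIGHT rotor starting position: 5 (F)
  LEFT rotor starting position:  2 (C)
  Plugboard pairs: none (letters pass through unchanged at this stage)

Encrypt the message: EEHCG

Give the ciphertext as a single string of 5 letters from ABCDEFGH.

Char 1 ('E'): step: R->6, L=2; E->plug->E->R->A->L->E->refl->A->L'->F->R'->H->plug->H
Char 2 ('E'): step: R->7, L=2; E->plug->E->R->C->L->H->refl->F->L'->G->R'->A->plug->A
Char 3 ('H'): step: R->0, L->3 (L advanced); H->plug->H->R->F->L->E->refl->A->L'->A->R'->E->plug->E
Char 4 ('C'): step: R->1, L=3; C->plug->C->R->A->L->A->refl->E->L'->F->R'->B->plug->B
Char 5 ('G'): step: R->2, L=3; G->plug->G->R->C->L->F->refl->H->L'->E->R'->A->plug->A

Answer: HAEBA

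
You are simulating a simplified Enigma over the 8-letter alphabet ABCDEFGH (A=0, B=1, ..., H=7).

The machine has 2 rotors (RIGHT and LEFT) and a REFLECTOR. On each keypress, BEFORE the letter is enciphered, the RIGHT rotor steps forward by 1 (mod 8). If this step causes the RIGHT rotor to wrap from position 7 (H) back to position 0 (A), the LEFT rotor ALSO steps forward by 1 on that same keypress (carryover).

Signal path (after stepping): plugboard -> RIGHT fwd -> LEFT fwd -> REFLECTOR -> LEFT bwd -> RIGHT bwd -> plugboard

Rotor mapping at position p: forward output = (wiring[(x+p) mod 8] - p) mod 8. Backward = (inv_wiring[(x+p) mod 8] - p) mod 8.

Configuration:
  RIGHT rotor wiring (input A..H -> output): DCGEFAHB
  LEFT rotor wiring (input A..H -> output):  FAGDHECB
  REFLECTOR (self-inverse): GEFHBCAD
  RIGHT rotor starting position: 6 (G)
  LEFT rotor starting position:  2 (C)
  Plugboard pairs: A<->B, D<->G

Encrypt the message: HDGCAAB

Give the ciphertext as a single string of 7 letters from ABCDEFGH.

Answer: DBDFBHD

Derivation:
Char 1 ('H'): step: R->7, L=2; H->plug->H->R->A->L->E->refl->B->L'->B->R'->G->plug->D
Char 2 ('D'): step: R->0, L->3 (L advanced); D->plug->G->R->H->L->D->refl->H->L'->D->R'->A->plug->B
Char 3 ('G'): step: R->1, L=3; G->plug->D->R->E->L->G->refl->A->L'->A->R'->G->plug->D
Char 4 ('C'): step: R->2, L=3; C->plug->C->R->D->L->H->refl->D->L'->H->R'->F->plug->F
Char 5 ('A'): step: R->3, L=3; A->plug->B->R->C->L->B->refl->E->L'->B->R'->A->plug->B
Char 6 ('A'): step: R->4, L=3; A->plug->B->R->E->L->G->refl->A->L'->A->R'->H->plug->H
Char 7 ('B'): step: R->5, L=3; B->plug->A->R->D->L->H->refl->D->L'->H->R'->G->plug->D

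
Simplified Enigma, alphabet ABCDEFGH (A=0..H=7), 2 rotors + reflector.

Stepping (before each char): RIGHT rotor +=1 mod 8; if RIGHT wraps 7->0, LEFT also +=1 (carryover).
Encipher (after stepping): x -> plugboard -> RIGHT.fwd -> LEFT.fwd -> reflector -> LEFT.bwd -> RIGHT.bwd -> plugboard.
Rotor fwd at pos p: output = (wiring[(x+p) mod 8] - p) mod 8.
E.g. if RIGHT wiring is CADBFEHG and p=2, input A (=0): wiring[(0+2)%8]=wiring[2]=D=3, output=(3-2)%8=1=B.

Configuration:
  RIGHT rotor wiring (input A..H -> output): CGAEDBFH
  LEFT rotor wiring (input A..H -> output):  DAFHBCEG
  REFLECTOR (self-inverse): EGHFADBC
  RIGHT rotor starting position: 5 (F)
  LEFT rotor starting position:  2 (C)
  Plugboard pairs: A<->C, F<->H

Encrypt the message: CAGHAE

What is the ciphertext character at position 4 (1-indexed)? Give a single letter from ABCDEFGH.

Char 1 ('C'): step: R->6, L=2; C->plug->A->R->H->L->G->refl->B->L'->G->R'->F->plug->H
Char 2 ('A'): step: R->7, L=2; A->plug->C->R->H->L->G->refl->B->L'->G->R'->H->plug->F
Char 3 ('G'): step: R->0, L->3 (L advanced); G->plug->G->R->F->L->A->refl->E->L'->A->R'->C->plug->A
Char 4 ('H'): step: R->1, L=3; H->plug->F->R->E->L->D->refl->F->L'->G->R'->G->plug->G

G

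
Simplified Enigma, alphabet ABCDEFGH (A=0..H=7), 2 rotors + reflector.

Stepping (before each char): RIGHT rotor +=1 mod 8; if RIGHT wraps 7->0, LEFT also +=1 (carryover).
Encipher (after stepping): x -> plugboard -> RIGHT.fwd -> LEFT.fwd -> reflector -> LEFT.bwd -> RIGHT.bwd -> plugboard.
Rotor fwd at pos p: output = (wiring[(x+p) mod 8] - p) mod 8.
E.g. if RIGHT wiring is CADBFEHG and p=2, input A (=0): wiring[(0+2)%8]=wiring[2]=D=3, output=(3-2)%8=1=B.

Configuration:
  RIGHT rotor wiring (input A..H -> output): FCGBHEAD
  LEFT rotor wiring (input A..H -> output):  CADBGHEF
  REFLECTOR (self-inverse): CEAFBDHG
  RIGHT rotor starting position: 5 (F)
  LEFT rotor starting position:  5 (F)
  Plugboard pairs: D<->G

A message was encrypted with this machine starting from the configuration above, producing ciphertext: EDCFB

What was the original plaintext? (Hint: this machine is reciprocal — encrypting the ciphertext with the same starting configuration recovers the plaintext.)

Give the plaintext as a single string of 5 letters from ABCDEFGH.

Answer: AHHDG

Derivation:
Char 1 ('E'): step: R->6, L=5; E->plug->E->R->A->L->C->refl->A->L'->C->R'->A->plug->A
Char 2 ('D'): step: R->7, L=5; D->plug->G->R->F->L->G->refl->H->L'->B->R'->H->plug->H
Char 3 ('C'): step: R->0, L->6 (L advanced); C->plug->C->R->G->L->A->refl->C->L'->D->R'->H->plug->H
Char 4 ('F'): step: R->1, L=6; F->plug->F->R->H->L->B->refl->E->L'->C->R'->G->plug->D
Char 5 ('B'): step: R->2, L=6; B->plug->B->R->H->L->B->refl->E->L'->C->R'->D->plug->G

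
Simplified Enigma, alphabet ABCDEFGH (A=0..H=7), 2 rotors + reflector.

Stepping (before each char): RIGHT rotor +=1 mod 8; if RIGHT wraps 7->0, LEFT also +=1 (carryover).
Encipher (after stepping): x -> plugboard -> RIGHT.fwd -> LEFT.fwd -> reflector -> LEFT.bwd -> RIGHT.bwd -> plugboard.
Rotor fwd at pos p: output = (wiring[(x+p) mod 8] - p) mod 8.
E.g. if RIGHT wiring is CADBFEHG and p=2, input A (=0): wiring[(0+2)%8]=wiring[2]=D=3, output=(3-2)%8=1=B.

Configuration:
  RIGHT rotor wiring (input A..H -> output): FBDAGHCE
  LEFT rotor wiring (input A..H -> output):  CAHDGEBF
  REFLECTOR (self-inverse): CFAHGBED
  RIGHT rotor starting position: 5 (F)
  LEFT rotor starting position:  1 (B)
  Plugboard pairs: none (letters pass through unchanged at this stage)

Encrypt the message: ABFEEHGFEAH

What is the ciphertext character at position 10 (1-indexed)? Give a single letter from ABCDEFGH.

Char 1 ('A'): step: R->6, L=1; A->plug->A->R->E->L->D->refl->H->L'->A->R'->G->plug->G
Char 2 ('B'): step: R->7, L=1; B->plug->B->R->G->L->E->refl->G->L'->B->R'->E->plug->E
Char 3 ('F'): step: R->0, L->2 (L advanced); F->plug->F->R->H->L->G->refl->E->L'->C->R'->G->plug->G
Char 4 ('E'): step: R->1, L=2; E->plug->E->R->G->L->A->refl->C->L'->D->R'->G->plug->G
Char 5 ('E'): step: R->2, L=2; E->plug->E->R->A->L->F->refl->B->L'->B->R'->A->plug->A
Char 6 ('H'): step: R->3, L=2; H->plug->H->R->A->L->F->refl->B->L'->B->R'->E->plug->E
Char 7 ('G'): step: R->4, L=2; G->plug->G->R->H->L->G->refl->E->L'->C->R'->A->plug->A
Char 8 ('F'): step: R->5, L=2; F->plug->F->R->G->L->A->refl->C->L'->D->R'->G->plug->G
Char 9 ('E'): step: R->6, L=2; E->plug->E->R->F->L->D->refl->H->L'->E->R'->A->plug->A
Char 10 ('A'): step: R->7, L=2; A->plug->A->R->F->L->D->refl->H->L'->E->R'->D->plug->D

D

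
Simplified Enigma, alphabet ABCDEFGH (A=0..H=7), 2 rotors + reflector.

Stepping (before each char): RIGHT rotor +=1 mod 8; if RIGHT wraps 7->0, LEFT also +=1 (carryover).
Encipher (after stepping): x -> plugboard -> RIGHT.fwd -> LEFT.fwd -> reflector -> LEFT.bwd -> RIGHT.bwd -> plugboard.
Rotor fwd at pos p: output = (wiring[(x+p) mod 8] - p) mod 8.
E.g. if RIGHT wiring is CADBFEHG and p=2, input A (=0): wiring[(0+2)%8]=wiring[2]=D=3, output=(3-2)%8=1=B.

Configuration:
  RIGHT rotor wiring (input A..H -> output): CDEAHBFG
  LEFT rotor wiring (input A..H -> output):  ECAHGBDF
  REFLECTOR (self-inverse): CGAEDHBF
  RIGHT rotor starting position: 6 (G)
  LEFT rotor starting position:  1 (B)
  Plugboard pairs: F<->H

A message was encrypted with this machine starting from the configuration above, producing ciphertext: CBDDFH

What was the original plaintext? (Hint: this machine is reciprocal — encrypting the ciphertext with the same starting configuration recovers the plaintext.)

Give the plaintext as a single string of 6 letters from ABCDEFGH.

Char 1 ('C'): step: R->7, L=1; C->plug->C->R->E->L->A->refl->C->L'->F->R'->D->plug->D
Char 2 ('B'): step: R->0, L->2 (L advanced); B->plug->B->R->D->L->H->refl->F->L'->B->R'->F->plug->H
Char 3 ('D'): step: R->1, L=2; D->plug->D->R->G->L->C->refl->A->L'->H->R'->C->plug->C
Char 4 ('D'): step: R->2, L=2; D->plug->D->R->H->L->A->refl->C->L'->G->R'->B->plug->B
Char 5 ('F'): step: R->3, L=2; F->plug->H->R->B->L->F->refl->H->L'->D->R'->E->plug->E
Char 6 ('H'): step: R->4, L=2; H->plug->F->R->H->L->A->refl->C->L'->G->R'->E->plug->E

Answer: DHCBEE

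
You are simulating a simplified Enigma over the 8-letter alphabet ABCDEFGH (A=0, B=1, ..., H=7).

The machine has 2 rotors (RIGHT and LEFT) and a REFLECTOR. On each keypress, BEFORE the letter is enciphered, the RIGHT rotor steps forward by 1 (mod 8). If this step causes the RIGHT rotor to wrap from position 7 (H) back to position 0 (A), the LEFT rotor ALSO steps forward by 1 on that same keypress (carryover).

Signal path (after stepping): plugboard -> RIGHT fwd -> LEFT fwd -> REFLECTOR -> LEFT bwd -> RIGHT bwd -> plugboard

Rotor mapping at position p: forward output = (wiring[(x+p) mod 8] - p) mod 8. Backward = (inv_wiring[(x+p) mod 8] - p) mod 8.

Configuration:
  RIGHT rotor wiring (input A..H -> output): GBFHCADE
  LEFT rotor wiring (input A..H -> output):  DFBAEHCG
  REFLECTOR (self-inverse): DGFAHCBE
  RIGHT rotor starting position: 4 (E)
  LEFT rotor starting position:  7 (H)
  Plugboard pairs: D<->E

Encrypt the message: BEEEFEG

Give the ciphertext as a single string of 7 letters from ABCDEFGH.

Char 1 ('B'): step: R->5, L=7; B->plug->B->R->G->L->A->refl->D->L'->H->R'->C->plug->C
Char 2 ('E'): step: R->6, L=7; E->plug->D->R->D->L->C->refl->F->L'->F->R'->A->plug->A
Char 3 ('E'): step: R->7, L=7; E->plug->D->R->G->L->A->refl->D->L'->H->R'->B->plug->B
Char 4 ('E'): step: R->0, L->0 (L advanced); E->plug->D->R->H->L->G->refl->B->L'->C->R'->E->plug->D
Char 5 ('F'): step: R->1, L=0; F->plug->F->R->C->L->B->refl->G->L'->H->R'->E->plug->D
Char 6 ('E'): step: R->2, L=0; E->plug->D->R->G->L->C->refl->F->L'->B->R'->E->plug->D
Char 7 ('G'): step: R->3, L=0; G->plug->G->R->G->L->C->refl->F->L'->B->R'->E->plug->D

Answer: CABDDDD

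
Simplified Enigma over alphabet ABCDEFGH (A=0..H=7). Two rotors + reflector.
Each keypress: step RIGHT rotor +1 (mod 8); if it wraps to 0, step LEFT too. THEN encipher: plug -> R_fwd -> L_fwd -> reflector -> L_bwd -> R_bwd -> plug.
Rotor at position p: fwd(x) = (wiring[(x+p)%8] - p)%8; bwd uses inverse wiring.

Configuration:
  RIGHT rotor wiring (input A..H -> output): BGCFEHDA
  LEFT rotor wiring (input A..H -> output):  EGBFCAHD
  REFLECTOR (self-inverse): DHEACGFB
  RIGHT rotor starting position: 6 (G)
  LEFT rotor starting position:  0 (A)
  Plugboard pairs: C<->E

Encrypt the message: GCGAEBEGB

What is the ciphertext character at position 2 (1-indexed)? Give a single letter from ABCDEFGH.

Char 1 ('G'): step: R->7, L=0; G->plug->G->R->A->L->E->refl->C->L'->E->R'->H->plug->H
Char 2 ('C'): step: R->0, L->1 (L advanced); C->plug->E->R->E->L->H->refl->B->L'->D->R'->G->plug->G

G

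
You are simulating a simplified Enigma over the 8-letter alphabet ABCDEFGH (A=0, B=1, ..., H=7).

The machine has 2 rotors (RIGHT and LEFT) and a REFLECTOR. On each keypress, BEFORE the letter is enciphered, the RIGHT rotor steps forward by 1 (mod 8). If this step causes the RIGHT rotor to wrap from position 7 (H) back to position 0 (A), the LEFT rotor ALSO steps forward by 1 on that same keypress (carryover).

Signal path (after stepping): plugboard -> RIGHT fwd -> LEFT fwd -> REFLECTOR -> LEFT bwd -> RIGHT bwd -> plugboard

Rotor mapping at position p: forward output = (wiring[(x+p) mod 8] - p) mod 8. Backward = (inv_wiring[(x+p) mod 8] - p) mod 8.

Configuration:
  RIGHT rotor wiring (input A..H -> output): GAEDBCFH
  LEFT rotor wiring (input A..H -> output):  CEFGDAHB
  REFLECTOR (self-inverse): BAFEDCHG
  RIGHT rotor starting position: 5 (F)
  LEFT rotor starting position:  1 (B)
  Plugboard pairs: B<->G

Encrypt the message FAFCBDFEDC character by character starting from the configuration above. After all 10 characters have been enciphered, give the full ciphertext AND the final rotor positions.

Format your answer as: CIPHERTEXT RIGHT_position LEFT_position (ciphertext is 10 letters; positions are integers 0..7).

Char 1 ('F'): step: R->6, L=1; F->plug->F->R->F->L->G->refl->H->L'->E->R'->H->plug->H
Char 2 ('A'): step: R->7, L=1; A->plug->A->R->A->L->D->refl->E->L'->B->R'->C->plug->C
Char 3 ('F'): step: R->0, L->2 (L advanced); F->plug->F->R->C->L->B->refl->A->L'->G->R'->A->plug->A
Char 4 ('C'): step: R->1, L=2; C->plug->C->R->C->L->B->refl->A->L'->G->R'->G->plug->B
Char 5 ('B'): step: R->2, L=2; B->plug->G->R->E->L->F->refl->C->L'->H->R'->C->plug->C
Char 6 ('D'): step: R->3, L=2; D->plug->D->R->C->L->B->refl->A->L'->G->R'->B->plug->G
Char 7 ('F'): step: R->4, L=2; F->plug->F->R->E->L->F->refl->C->L'->H->R'->H->plug->H
Char 8 ('E'): step: R->5, L=2; E->plug->E->R->D->L->G->refl->H->L'->F->R'->A->plug->A
Char 9 ('D'): step: R->6, L=2; D->plug->D->R->C->L->B->refl->A->L'->G->R'->E->plug->E
Char 10 ('C'): step: R->7, L=2; C->plug->C->R->B->L->E->refl->D->L'->A->R'->A->plug->A
Final: ciphertext=HCABCGHAEA, RIGHT=7, LEFT=2

Answer: HCABCGHAEA 7 2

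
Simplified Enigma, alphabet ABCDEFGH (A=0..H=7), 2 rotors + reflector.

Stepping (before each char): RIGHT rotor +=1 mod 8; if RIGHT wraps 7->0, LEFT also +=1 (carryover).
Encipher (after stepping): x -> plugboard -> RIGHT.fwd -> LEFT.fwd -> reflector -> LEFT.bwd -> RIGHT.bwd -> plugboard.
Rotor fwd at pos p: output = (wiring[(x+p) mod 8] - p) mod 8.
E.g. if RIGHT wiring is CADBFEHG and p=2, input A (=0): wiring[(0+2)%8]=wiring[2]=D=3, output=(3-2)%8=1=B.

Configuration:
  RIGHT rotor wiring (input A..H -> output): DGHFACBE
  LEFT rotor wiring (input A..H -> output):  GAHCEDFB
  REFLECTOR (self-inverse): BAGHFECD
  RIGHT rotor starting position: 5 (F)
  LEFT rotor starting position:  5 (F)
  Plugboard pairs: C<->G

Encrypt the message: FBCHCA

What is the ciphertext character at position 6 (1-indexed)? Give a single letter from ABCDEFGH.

Char 1 ('F'): step: R->6, L=5; F->plug->F->R->H->L->H->refl->D->L'->E->R'->H->plug->H
Char 2 ('B'): step: R->7, L=5; B->plug->B->R->E->L->D->refl->H->L'->H->R'->C->plug->G
Char 3 ('C'): step: R->0, L->6 (L advanced); C->plug->G->R->B->L->D->refl->H->L'->A->R'->E->plug->E
Char 4 ('H'): step: R->1, L=6; H->plug->H->R->C->L->A->refl->B->L'->E->R'->C->plug->G
Char 5 ('C'): step: R->2, L=6; C->plug->G->R->B->L->D->refl->H->L'->A->R'->D->plug->D
Char 6 ('A'): step: R->3, L=6; A->plug->A->R->C->L->A->refl->B->L'->E->R'->H->plug->H

H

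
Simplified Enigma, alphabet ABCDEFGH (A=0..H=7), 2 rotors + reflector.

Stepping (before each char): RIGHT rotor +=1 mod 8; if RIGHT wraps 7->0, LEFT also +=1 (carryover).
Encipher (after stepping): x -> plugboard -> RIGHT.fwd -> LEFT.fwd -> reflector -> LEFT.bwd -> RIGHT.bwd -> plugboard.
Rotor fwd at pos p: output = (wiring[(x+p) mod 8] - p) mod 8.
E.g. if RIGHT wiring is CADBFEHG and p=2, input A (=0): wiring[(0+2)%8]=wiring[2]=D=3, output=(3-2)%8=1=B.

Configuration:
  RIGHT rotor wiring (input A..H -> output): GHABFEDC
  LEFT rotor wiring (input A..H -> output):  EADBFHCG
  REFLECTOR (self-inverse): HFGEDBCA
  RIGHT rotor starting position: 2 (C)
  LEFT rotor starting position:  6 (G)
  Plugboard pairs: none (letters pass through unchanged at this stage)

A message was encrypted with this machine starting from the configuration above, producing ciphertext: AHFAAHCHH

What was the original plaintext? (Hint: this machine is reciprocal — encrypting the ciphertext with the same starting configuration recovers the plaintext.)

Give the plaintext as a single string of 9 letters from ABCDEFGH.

Char 1 ('A'): step: R->3, L=6; A->plug->A->R->G->L->H->refl->A->L'->B->R'->C->plug->C
Char 2 ('H'): step: R->4, L=6; H->plug->H->R->F->L->D->refl->E->L'->A->R'->B->plug->B
Char 3 ('F'): step: R->5, L=6; F->plug->F->R->D->L->C->refl->G->L'->C->R'->E->plug->E
Char 4 ('A'): step: R->6, L=6; A->plug->A->R->F->L->D->refl->E->L'->A->R'->C->plug->C
Char 5 ('A'): step: R->7, L=6; A->plug->A->R->D->L->C->refl->G->L'->C->R'->E->plug->E
Char 6 ('H'): step: R->0, L->7 (L advanced); H->plug->H->R->C->L->B->refl->F->L'->B->R'->D->plug->D
Char 7 ('C'): step: R->1, L=7; C->plug->C->R->A->L->H->refl->A->L'->G->R'->A->plug->A
Char 8 ('H'): step: R->2, L=7; H->plug->H->R->F->L->G->refl->C->L'->E->R'->G->plug->G
Char 9 ('H'): step: R->3, L=7; H->plug->H->R->F->L->G->refl->C->L'->E->R'->G->plug->G

Answer: CBECEDAGG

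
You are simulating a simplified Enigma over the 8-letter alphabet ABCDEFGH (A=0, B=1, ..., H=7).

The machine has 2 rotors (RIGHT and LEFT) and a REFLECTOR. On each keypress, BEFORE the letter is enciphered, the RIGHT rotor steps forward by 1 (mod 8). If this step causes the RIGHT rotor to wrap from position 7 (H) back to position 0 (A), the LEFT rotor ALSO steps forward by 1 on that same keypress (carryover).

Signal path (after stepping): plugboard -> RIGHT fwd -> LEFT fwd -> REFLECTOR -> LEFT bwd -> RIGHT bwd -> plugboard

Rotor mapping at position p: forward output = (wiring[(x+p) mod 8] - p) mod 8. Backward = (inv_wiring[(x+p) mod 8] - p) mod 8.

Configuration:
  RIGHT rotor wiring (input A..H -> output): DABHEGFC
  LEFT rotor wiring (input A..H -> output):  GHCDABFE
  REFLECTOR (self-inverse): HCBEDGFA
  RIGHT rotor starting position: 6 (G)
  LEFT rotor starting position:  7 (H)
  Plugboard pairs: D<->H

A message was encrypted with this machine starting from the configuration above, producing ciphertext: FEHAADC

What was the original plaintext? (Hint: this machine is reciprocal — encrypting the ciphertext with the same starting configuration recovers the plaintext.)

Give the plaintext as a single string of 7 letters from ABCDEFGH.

Char 1 ('F'): step: R->7, L=7; F->plug->F->R->F->L->B->refl->C->L'->G->R'->H->plug->D
Char 2 ('E'): step: R->0, L->0 (L advanced); E->plug->E->R->E->L->A->refl->H->L'->B->R'->C->plug->C
Char 3 ('H'): step: R->1, L=0; H->plug->D->R->D->L->D->refl->E->L'->H->R'->A->plug->A
Char 4 ('A'): step: R->2, L=0; A->plug->A->R->H->L->E->refl->D->L'->D->R'->E->plug->E
Char 5 ('A'): step: R->3, L=0; A->plug->A->R->E->L->A->refl->H->L'->B->R'->B->plug->B
Char 6 ('D'): step: R->4, L=0; D->plug->H->R->D->L->D->refl->E->L'->H->R'->E->plug->E
Char 7 ('C'): step: R->5, L=0; C->plug->C->R->F->L->B->refl->C->L'->C->R'->G->plug->G

Answer: DCAEBEG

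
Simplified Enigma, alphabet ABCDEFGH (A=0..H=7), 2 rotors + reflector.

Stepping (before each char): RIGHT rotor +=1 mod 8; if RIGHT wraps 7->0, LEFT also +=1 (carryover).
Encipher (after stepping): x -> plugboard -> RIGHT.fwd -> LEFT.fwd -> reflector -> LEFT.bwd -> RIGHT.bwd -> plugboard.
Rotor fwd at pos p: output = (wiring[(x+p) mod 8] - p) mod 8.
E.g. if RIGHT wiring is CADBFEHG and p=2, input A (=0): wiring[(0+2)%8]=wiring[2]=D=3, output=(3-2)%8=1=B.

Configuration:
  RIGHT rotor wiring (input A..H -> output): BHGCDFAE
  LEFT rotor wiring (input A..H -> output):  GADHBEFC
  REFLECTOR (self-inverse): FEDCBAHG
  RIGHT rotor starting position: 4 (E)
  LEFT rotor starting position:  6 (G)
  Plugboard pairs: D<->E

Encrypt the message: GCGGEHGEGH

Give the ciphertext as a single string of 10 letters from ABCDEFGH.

Char 1 ('G'): step: R->5, L=6; G->plug->G->R->F->L->B->refl->E->L'->B->R'->F->plug->F
Char 2 ('C'): step: R->6, L=6; C->plug->C->R->D->L->C->refl->D->L'->G->R'->B->plug->B
Char 3 ('G'): step: R->7, L=6; G->plug->G->R->G->L->D->refl->C->L'->D->R'->E->plug->D
Char 4 ('G'): step: R->0, L->7 (L advanced); G->plug->G->R->A->L->D->refl->C->L'->F->R'->F->plug->F
Char 5 ('E'): step: R->1, L=7; E->plug->D->R->C->L->B->refl->E->L'->D->R'->G->plug->G
Char 6 ('H'): step: R->2, L=7; H->plug->H->R->F->L->C->refl->D->L'->A->R'->B->plug->B
Char 7 ('G'): step: R->3, L=7; G->plug->G->R->E->L->A->refl->F->L'->G->R'->F->plug->F
Char 8 ('E'): step: R->4, L=7; E->plug->D->R->A->L->D->refl->C->L'->F->R'->E->plug->D
Char 9 ('G'): step: R->5, L=7; G->plug->G->R->F->L->C->refl->D->L'->A->R'->A->plug->A
Char 10 ('H'): step: R->6, L=7; H->plug->H->R->H->L->G->refl->H->L'->B->R'->D->plug->E

Answer: FBDFGBFDAE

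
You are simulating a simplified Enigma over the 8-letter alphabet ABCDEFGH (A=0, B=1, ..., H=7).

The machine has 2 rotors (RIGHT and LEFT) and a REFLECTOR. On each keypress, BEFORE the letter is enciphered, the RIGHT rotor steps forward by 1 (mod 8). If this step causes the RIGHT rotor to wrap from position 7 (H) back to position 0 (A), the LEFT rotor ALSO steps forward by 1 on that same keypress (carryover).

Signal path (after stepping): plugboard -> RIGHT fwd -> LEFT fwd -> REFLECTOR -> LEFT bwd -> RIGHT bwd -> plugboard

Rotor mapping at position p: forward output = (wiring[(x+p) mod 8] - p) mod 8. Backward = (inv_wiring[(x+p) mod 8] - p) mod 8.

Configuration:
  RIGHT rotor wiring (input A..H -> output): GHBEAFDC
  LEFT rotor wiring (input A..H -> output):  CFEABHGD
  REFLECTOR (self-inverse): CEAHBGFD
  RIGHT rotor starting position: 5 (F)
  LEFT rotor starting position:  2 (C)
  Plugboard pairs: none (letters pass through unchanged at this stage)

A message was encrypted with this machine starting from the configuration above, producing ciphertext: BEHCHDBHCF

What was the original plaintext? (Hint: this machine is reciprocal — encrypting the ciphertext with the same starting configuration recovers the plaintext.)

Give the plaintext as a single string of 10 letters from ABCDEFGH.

Answer: AHBHDAHCDC

Derivation:
Char 1 ('B'): step: R->6, L=2; B->plug->B->R->E->L->E->refl->B->L'->F->R'->A->plug->A
Char 2 ('E'): step: R->7, L=2; E->plug->E->R->F->L->B->refl->E->L'->E->R'->H->plug->H
Char 3 ('H'): step: R->0, L->3 (L advanced); H->plug->H->R->C->L->E->refl->B->L'->H->R'->B->plug->B
Char 4 ('C'): step: R->1, L=3; C->plug->C->R->D->L->D->refl->H->L'->F->R'->H->plug->H
Char 5 ('H'): step: R->2, L=3; H->plug->H->R->F->L->H->refl->D->L'->D->R'->D->plug->D
Char 6 ('D'): step: R->3, L=3; D->plug->D->R->A->L->F->refl->G->L'->B->R'->A->plug->A
Char 7 ('B'): step: R->4, L=3; B->plug->B->R->B->L->G->refl->F->L'->A->R'->H->plug->H
Char 8 ('H'): step: R->5, L=3; H->plug->H->R->D->L->D->refl->H->L'->F->R'->C->plug->C
Char 9 ('C'): step: R->6, L=3; C->plug->C->R->A->L->F->refl->G->L'->B->R'->D->plug->D
Char 10 ('F'): step: R->7, L=3; F->plug->F->R->B->L->G->refl->F->L'->A->R'->C->plug->C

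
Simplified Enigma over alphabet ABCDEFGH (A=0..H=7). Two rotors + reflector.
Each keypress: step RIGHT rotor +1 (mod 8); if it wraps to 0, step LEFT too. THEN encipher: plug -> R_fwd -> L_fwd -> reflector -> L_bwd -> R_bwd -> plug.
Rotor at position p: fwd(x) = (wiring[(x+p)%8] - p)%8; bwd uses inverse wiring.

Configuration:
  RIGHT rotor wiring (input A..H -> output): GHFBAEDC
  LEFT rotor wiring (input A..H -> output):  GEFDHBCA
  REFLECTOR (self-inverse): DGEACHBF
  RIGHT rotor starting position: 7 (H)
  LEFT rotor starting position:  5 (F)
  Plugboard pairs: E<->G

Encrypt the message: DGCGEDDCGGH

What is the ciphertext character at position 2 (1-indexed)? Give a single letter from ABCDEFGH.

Char 1 ('D'): step: R->0, L->6 (L advanced); D->plug->D->R->B->L->C->refl->E->L'->A->R'->E->plug->G
Char 2 ('G'): step: R->1, L=6; G->plug->E->R->D->L->G->refl->B->L'->G->R'->A->plug->A

A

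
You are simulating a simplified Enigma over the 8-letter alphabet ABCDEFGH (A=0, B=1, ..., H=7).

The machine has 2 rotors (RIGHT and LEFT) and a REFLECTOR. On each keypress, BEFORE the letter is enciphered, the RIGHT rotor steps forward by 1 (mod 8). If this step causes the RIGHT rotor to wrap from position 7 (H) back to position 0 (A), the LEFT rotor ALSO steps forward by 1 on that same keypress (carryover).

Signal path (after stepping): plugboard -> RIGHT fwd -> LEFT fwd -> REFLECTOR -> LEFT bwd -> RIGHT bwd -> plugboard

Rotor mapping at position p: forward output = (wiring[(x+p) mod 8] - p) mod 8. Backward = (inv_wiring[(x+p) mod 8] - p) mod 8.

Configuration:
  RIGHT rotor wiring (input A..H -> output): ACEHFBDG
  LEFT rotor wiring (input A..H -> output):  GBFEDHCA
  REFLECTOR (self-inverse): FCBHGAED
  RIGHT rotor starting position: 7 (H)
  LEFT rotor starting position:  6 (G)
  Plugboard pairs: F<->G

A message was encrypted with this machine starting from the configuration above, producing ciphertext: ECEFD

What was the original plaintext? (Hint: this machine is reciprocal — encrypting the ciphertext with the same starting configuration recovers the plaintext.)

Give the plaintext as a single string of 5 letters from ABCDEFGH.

Char 1 ('E'): step: R->0, L->7 (L advanced); E->plug->E->R->F->L->E->refl->G->L'->D->R'->G->plug->F
Char 2 ('C'): step: R->1, L=7; C->plug->C->R->G->L->A->refl->F->L'->E->R'->D->plug->D
Char 3 ('E'): step: R->2, L=7; E->plug->E->R->B->L->H->refl->D->L'->H->R'->D->plug->D
Char 4 ('F'): step: R->3, L=7; F->plug->G->R->H->L->D->refl->H->L'->B->R'->H->plug->H
Char 5 ('D'): step: R->4, L=7; D->plug->D->R->C->L->C->refl->B->L'->A->R'->G->plug->F

Answer: FDDHF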